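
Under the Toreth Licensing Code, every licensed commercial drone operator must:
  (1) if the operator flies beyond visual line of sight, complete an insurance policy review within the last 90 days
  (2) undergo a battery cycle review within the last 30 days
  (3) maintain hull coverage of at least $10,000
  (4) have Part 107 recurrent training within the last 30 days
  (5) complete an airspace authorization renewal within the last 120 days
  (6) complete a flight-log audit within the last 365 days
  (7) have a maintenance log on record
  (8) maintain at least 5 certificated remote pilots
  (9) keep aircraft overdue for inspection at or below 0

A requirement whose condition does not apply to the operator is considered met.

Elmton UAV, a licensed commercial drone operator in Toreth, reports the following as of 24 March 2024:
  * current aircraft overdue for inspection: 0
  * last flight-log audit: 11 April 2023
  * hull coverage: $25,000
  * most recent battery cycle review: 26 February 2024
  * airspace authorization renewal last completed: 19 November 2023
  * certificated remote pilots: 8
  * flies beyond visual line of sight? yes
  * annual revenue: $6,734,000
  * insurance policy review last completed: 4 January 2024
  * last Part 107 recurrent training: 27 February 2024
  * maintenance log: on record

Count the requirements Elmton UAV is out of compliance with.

1. condition 'flies beyond visual line of sight' holds; insurance policy review 80 days ago vs limit 90 → met
2. battery cycle review 27 days ago vs limit 30 → met
3. hull coverage $25,000 ≥ $10,000 → met
4. Part 107 recurrent training 26 days ago vs limit 30 → met
5. airspace authorization renewal 126 days ago vs limit 120 → not met
6. flight-log audit 348 days ago vs limit 365 → met
7. maintenance log present → met
8. certificated remote pilots 8 ≥ 5 → met
9. aircraft overdue for inspection 0 ≤ 0 → met
Not met: 1 of 9

1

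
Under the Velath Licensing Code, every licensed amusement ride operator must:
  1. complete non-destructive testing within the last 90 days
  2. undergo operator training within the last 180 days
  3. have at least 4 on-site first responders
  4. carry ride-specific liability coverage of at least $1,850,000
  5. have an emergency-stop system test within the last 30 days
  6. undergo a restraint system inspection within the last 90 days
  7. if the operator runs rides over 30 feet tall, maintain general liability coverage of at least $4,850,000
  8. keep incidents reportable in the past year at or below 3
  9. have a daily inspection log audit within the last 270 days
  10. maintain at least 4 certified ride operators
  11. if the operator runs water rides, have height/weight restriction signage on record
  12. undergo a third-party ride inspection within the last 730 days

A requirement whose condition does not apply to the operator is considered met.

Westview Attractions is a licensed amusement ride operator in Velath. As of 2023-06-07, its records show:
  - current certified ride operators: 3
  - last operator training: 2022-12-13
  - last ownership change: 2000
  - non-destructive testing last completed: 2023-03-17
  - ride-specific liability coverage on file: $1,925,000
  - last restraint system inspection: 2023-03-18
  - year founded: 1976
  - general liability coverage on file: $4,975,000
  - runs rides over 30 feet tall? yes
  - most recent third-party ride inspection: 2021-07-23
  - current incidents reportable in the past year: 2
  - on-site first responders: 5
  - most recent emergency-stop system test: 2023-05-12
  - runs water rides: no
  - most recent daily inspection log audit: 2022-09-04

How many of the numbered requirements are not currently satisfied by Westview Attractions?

2

1. non-destructive testing 82 days ago vs limit 90 → met
2. operator training 176 days ago vs limit 180 → met
3. on-site first responders 5 ≥ 4 → met
4. ride-specific liability coverage $1,925,000 ≥ $1,850,000 → met
5. emergency-stop system test 26 days ago vs limit 30 → met
6. restraint system inspection 81 days ago vs limit 90 → met
7. condition 'runs rides over 30 feet tall' holds; general liability coverage $4,975,000 ≥ $4,850,000 → met
8. incidents reportable in the past year 2 ≤ 3 → met
9. daily inspection log audit 276 days ago vs limit 270 → not met
10. certified ride operators 3 < 4 → not met
11. condition 'runs water rides' does not hold → requirement n/a → met
12. third-party ride inspection 684 days ago vs limit 730 → met
Not met: 2 of 12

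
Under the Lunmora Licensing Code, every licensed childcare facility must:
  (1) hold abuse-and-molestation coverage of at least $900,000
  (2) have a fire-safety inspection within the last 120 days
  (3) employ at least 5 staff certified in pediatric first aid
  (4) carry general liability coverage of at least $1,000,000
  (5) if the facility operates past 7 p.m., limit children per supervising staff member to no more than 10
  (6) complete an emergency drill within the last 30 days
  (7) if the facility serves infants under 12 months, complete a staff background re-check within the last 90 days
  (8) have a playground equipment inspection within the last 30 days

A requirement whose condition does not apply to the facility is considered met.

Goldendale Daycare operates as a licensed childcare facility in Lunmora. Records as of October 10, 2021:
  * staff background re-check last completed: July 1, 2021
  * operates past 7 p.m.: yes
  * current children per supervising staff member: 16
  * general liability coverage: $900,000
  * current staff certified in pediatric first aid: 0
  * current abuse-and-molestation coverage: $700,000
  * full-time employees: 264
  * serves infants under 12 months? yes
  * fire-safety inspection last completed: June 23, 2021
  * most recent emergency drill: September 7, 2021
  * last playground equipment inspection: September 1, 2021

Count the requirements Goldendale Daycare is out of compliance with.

1. abuse-and-molestation coverage $700,000 < $900,000 → not met
2. fire-safety inspection 109 days ago vs limit 120 → met
3. staff certified in pediatric first aid 0 < 5 → not met
4. general liability coverage $900,000 < $1,000,000 → not met
5. condition 'operates past 7 p.m.' holds; children per supervising staff member 16 > 10 → not met
6. emergency drill 33 days ago vs limit 30 → not met
7. condition 'serves infants under 12 months' holds; staff background re-check 101 days ago vs limit 90 → not met
8. playground equipment inspection 39 days ago vs limit 30 → not met
Not met: 7 of 8

7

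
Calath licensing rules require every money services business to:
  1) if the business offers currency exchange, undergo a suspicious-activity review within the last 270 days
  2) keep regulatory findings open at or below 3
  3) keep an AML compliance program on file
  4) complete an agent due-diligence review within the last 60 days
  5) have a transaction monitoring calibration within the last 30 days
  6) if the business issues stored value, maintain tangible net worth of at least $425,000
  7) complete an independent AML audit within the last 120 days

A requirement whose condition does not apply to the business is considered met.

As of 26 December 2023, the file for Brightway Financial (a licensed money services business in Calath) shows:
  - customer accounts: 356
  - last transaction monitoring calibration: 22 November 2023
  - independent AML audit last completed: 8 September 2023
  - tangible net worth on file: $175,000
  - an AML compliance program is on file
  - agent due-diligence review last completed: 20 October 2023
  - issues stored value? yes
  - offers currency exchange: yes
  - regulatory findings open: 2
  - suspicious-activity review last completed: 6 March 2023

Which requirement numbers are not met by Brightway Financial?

1, 4, 5, 6

1. condition 'offers currency exchange' holds; suspicious-activity review 295 days ago vs limit 270 → not met
2. regulatory findings open 2 ≤ 3 → met
3. AML compliance program present → met
4. agent due-diligence review 67 days ago vs limit 60 → not met
5. transaction monitoring calibration 34 days ago vs limit 30 → not met
6. condition 'issues stored value' holds; tangible net worth $175,000 < $425,000 → not met
7. independent AML audit 109 days ago vs limit 120 → met
Not met: 1, 4, 5, 6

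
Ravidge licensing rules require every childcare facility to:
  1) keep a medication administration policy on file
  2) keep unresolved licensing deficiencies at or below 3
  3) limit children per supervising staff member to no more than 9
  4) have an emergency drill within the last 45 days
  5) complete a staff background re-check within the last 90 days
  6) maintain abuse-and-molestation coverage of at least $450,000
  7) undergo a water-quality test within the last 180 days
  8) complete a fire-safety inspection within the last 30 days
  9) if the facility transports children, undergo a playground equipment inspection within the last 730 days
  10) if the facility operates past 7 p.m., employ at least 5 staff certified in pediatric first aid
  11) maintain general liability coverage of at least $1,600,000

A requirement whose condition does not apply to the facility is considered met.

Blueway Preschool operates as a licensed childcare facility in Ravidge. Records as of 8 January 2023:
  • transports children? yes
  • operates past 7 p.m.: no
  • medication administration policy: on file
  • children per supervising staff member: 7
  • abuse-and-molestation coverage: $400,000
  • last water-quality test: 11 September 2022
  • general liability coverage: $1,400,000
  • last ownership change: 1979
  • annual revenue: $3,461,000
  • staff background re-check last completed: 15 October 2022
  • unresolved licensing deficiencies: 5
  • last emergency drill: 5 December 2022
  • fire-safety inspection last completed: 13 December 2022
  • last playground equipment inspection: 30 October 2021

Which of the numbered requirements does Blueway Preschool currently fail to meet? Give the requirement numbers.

2, 6, 11

1. medication administration policy present → met
2. unresolved licensing deficiencies 5 > 3 → not met
3. children per supervising staff member 7 ≤ 9 → met
4. emergency drill 34 days ago vs limit 45 → met
5. staff background re-check 85 days ago vs limit 90 → met
6. abuse-and-molestation coverage $400,000 < $450,000 → not met
7. water-quality test 119 days ago vs limit 180 → met
8. fire-safety inspection 26 days ago vs limit 30 → met
9. condition 'transports children' holds; playground equipment inspection 435 days ago vs limit 730 → met
10. condition 'operates past 7 p.m.' does not hold → requirement n/a → met
11. general liability coverage $1,400,000 < $1,600,000 → not met
Not met: 2, 6, 11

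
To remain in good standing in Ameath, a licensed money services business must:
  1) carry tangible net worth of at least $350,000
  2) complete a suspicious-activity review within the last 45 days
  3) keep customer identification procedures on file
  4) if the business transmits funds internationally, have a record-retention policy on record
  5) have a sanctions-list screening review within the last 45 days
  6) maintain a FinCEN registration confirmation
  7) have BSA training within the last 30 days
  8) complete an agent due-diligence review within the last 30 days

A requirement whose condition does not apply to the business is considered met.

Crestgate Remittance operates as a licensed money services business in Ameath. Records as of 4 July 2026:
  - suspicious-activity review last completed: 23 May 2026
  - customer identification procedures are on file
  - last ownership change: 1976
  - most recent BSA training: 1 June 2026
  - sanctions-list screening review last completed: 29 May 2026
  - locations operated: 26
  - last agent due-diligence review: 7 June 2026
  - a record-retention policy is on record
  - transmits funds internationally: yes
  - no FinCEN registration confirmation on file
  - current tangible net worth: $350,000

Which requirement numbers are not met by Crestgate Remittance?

6, 7

1. tangible net worth $350,000 ≥ $350,000 → met
2. suspicious-activity review 42 days ago vs limit 45 → met
3. customer identification procedures present → met
4. condition 'transmits funds internationally' holds; record-retention policy present → met
5. sanctions-list screening review 36 days ago vs limit 45 → met
6. FinCEN registration confirmation absent → not met
7. BSA training 33 days ago vs limit 30 → not met
8. agent due-diligence review 27 days ago vs limit 30 → met
Not met: 6, 7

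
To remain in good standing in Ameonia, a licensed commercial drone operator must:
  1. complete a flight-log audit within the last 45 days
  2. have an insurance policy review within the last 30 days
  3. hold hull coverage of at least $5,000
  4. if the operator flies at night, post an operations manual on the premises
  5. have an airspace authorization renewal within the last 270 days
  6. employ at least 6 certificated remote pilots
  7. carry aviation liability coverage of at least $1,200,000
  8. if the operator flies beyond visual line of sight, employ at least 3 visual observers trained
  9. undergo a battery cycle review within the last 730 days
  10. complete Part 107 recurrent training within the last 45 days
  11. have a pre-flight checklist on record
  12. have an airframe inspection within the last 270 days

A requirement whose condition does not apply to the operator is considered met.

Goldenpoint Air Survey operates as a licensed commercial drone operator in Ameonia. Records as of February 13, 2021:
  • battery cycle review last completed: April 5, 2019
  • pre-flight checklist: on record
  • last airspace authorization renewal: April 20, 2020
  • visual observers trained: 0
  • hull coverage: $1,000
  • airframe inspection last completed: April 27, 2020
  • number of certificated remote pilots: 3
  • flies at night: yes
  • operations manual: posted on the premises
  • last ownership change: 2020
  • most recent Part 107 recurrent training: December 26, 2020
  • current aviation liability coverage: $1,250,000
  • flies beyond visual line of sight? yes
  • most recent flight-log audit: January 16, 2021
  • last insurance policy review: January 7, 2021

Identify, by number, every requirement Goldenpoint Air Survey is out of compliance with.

2, 3, 5, 6, 8, 10, 12

1. flight-log audit 28 days ago vs limit 45 → met
2. insurance policy review 37 days ago vs limit 30 → not met
3. hull coverage $1,000 < $5,000 → not met
4. condition 'flies at night' holds; operations manual present → met
5. airspace authorization renewal 299 days ago vs limit 270 → not met
6. certificated remote pilots 3 < 6 → not met
7. aviation liability coverage $1,250,000 ≥ $1,200,000 → met
8. condition 'flies beyond visual line of sight' holds; visual observers trained 0 < 3 → not met
9. battery cycle review 680 days ago vs limit 730 → met
10. Part 107 recurrent training 49 days ago vs limit 45 → not met
11. pre-flight checklist present → met
12. airframe inspection 292 days ago vs limit 270 → not met
Not met: 2, 3, 5, 6, 8, 10, 12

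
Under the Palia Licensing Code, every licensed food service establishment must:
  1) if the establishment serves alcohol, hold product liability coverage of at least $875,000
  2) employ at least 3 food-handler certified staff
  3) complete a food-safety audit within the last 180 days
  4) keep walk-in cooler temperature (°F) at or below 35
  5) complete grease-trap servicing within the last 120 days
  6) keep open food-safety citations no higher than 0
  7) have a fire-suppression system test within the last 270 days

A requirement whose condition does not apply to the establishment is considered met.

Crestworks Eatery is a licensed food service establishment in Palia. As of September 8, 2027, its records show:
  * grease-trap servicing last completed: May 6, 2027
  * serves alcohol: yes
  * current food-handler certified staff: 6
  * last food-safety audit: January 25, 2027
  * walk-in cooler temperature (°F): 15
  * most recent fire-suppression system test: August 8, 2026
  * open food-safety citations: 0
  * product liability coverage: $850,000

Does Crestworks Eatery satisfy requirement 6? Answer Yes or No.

Yes

6. open food-safety citations 0 ≤ 0 → met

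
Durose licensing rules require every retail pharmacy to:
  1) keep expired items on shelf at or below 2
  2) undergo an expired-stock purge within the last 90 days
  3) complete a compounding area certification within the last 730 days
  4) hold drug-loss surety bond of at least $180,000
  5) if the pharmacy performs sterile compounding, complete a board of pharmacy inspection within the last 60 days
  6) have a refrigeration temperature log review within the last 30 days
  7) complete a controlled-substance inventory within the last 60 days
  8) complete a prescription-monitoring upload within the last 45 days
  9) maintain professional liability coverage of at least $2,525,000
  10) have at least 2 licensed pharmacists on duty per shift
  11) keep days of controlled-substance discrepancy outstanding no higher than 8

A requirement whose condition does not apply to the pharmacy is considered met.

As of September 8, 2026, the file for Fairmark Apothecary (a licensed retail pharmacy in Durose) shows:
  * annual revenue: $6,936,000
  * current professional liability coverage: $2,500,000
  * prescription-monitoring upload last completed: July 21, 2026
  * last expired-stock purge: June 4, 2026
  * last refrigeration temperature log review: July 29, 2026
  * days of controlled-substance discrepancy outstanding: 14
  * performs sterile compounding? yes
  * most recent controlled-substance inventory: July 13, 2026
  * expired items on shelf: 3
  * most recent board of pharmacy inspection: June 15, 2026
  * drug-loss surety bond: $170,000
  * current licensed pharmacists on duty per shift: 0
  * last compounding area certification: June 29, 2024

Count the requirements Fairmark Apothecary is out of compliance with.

1. expired items on shelf 3 > 2 → not met
2. expired-stock purge 96 days ago vs limit 90 → not met
3. compounding area certification 801 days ago vs limit 730 → not met
4. drug-loss surety bond $170,000 < $180,000 → not met
5. condition 'performs sterile compounding' holds; board of pharmacy inspection 85 days ago vs limit 60 → not met
6. refrigeration temperature log review 41 days ago vs limit 30 → not met
7. controlled-substance inventory 57 days ago vs limit 60 → met
8. prescription-monitoring upload 49 days ago vs limit 45 → not met
9. professional liability coverage $2,500,000 < $2,525,000 → not met
10. licensed pharmacists on duty per shift 0 < 2 → not met
11. days of controlled-substance discrepancy outstanding 14 > 8 → not met
Not met: 10 of 11

10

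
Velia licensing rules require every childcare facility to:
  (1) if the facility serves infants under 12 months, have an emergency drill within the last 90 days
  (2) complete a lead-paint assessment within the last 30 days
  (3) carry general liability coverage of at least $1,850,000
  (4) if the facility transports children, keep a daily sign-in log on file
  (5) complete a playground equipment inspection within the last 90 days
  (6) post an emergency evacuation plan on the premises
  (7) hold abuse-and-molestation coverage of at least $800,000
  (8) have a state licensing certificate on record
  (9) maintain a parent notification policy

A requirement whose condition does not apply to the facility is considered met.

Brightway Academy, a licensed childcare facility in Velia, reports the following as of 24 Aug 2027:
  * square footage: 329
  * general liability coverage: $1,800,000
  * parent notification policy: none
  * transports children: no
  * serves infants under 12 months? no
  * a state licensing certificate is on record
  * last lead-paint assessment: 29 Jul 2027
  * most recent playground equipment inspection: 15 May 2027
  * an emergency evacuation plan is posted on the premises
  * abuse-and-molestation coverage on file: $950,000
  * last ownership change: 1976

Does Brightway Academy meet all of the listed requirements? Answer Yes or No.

No

1. condition 'serves infants under 12 months' does not hold → requirement n/a → met
2. lead-paint assessment 26 days ago vs limit 30 → met
3. general liability coverage $1,800,000 < $1,850,000 → not met
4. condition 'transports children' does not hold → requirement n/a → met
5. playground equipment inspection 101 days ago vs limit 90 → not met
6. emergency evacuation plan present → met
7. abuse-and-molestation coverage $950,000 ≥ $800,000 → met
8. state licensing certificate present → met
9. parent notification policy absent → not met
Not met: 3, 5, 9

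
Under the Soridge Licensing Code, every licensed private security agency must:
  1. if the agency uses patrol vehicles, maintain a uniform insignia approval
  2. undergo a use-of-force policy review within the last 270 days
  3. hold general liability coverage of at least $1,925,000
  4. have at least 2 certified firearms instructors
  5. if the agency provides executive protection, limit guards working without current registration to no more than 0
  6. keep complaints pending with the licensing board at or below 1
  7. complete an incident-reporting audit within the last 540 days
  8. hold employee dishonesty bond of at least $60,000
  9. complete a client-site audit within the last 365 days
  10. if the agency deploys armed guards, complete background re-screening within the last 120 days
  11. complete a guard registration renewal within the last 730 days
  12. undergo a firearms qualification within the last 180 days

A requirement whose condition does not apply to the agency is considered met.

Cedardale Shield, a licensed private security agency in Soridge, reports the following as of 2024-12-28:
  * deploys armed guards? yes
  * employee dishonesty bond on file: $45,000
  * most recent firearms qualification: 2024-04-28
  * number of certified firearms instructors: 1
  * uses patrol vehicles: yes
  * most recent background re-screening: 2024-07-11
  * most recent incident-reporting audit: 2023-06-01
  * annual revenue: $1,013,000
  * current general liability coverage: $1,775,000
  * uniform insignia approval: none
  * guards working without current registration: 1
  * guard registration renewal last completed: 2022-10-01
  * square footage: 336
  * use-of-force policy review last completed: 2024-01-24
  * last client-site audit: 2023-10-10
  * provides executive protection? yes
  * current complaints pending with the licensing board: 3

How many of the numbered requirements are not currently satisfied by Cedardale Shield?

1. condition 'uses patrol vehicles' holds; uniform insignia approval absent → not met
2. use-of-force policy review 339 days ago vs limit 270 → not met
3. general liability coverage $1,775,000 < $1,925,000 → not met
4. certified firearms instructors 1 < 2 → not met
5. condition 'provides executive protection' holds; guards working without current registration 1 > 0 → not met
6. complaints pending with the licensing board 3 > 1 → not met
7. incident-reporting audit 576 days ago vs limit 540 → not met
8. employee dishonesty bond $45,000 < $60,000 → not met
9. client-site audit 445 days ago vs limit 365 → not met
10. condition 'deploys armed guards' holds; background re-screening 170 days ago vs limit 120 → not met
11. guard registration renewal 819 days ago vs limit 730 → not met
12. firearms qualification 244 days ago vs limit 180 → not met
Not met: 12 of 12

12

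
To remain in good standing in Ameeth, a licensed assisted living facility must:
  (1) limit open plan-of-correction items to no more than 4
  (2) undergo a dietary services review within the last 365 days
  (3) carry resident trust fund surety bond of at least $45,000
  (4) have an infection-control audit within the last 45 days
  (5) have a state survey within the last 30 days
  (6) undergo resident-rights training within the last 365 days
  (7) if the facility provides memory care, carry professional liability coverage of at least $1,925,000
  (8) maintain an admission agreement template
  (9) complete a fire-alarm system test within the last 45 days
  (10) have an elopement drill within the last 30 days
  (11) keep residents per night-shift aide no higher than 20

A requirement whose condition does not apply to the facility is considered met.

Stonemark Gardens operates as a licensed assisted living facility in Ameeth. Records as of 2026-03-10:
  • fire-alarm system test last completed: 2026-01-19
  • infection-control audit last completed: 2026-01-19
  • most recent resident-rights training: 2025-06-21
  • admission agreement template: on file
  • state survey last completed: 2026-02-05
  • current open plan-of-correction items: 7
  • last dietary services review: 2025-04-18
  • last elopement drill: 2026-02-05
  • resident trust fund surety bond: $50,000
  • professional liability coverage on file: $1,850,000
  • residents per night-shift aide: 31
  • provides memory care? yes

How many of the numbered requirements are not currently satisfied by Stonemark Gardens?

1. open plan-of-correction items 7 > 4 → not met
2. dietary services review 326 days ago vs limit 365 → met
3. resident trust fund surety bond $50,000 ≥ $45,000 → met
4. infection-control audit 50 days ago vs limit 45 → not met
5. state survey 33 days ago vs limit 30 → not met
6. resident-rights training 262 days ago vs limit 365 → met
7. condition 'provides memory care' holds; professional liability coverage $1,850,000 < $1,925,000 → not met
8. admission agreement template present → met
9. fire-alarm system test 50 days ago vs limit 45 → not met
10. elopement drill 33 days ago vs limit 30 → not met
11. residents per night-shift aide 31 > 20 → not met
Not met: 7 of 11

7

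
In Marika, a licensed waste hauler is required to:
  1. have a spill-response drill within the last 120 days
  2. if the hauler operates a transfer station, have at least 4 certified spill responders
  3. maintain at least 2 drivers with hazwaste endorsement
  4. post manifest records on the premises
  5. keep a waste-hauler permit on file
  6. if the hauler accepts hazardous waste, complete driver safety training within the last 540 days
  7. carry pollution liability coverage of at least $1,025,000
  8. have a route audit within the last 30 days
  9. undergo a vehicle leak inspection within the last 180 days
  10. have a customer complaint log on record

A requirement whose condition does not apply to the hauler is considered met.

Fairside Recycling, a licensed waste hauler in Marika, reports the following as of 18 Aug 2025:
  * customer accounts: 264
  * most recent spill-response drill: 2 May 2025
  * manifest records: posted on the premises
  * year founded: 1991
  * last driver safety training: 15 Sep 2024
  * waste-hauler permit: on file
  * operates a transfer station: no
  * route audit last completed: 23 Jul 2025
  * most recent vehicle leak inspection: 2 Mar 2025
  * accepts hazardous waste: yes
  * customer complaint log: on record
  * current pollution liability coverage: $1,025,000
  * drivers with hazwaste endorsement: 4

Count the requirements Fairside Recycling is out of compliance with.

0

1. spill-response drill 108 days ago vs limit 120 → met
2. condition 'operates a transfer station' does not hold → requirement n/a → met
3. drivers with hazwaste endorsement 4 ≥ 2 → met
4. manifest records present → met
5. waste-hauler permit present → met
6. condition 'accepts hazardous waste' holds; driver safety training 337 days ago vs limit 540 → met
7. pollution liability coverage $1,025,000 ≥ $1,025,000 → met
8. route audit 26 days ago vs limit 30 → met
9. vehicle leak inspection 169 days ago vs limit 180 → met
10. customer complaint log present → met
Not met: 0 of 10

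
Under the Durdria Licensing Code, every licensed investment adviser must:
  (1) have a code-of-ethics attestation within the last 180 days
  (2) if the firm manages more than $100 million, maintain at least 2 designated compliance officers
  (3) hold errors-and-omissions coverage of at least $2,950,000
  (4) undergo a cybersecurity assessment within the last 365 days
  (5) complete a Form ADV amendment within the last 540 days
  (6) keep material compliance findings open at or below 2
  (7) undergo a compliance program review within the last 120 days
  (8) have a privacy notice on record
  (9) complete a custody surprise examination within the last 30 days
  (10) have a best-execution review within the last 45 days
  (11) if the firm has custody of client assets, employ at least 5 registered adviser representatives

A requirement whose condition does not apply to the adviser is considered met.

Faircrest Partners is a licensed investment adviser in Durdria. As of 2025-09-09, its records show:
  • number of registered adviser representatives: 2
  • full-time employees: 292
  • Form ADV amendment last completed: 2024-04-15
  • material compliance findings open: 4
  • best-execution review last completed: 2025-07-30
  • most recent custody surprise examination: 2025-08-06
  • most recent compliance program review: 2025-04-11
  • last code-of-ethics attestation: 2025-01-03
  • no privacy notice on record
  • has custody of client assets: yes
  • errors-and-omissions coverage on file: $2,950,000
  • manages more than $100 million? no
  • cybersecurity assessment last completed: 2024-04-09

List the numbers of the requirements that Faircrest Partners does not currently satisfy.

1. code-of-ethics attestation 249 days ago vs limit 180 → not met
2. condition 'manages more than $100 million' does not hold → requirement n/a → met
3. errors-and-omissions coverage $2,950,000 ≥ $2,950,000 → met
4. cybersecurity assessment 518 days ago vs limit 365 → not met
5. Form ADV amendment 512 days ago vs limit 540 → met
6. material compliance findings open 4 > 2 → not met
7. compliance program review 151 days ago vs limit 120 → not met
8. privacy notice absent → not met
9. custody surprise examination 34 days ago vs limit 30 → not met
10. best-execution review 41 days ago vs limit 45 → met
11. condition 'has custody of client assets' holds; registered adviser representatives 2 < 5 → not met
Not met: 1, 4, 6, 7, 8, 9, 11

1, 4, 6, 7, 8, 9, 11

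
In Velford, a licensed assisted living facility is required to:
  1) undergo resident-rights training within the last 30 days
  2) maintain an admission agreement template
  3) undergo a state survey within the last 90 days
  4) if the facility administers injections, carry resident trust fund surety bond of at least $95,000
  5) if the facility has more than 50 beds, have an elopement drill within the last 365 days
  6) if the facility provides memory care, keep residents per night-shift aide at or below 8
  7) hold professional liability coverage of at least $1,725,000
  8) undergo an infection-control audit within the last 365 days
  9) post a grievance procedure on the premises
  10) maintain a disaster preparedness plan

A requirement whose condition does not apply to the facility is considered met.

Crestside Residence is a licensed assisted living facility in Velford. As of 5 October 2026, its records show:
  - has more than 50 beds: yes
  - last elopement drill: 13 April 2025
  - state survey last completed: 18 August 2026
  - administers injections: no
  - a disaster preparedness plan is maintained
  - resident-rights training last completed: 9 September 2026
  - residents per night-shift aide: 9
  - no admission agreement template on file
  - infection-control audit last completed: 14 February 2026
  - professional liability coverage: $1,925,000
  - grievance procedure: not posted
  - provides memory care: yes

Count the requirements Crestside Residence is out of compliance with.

4

1. resident-rights training 26 days ago vs limit 30 → met
2. admission agreement template absent → not met
3. state survey 48 days ago vs limit 90 → met
4. condition 'administers injections' does not hold → requirement n/a → met
5. condition 'has more than 50 beds' holds; elopement drill 540 days ago vs limit 365 → not met
6. condition 'provides memory care' holds; residents per night-shift aide 9 > 8 → not met
7. professional liability coverage $1,925,000 ≥ $1,725,000 → met
8. infection-control audit 233 days ago vs limit 365 → met
9. grievance procedure absent → not met
10. disaster preparedness plan present → met
Not met: 4 of 10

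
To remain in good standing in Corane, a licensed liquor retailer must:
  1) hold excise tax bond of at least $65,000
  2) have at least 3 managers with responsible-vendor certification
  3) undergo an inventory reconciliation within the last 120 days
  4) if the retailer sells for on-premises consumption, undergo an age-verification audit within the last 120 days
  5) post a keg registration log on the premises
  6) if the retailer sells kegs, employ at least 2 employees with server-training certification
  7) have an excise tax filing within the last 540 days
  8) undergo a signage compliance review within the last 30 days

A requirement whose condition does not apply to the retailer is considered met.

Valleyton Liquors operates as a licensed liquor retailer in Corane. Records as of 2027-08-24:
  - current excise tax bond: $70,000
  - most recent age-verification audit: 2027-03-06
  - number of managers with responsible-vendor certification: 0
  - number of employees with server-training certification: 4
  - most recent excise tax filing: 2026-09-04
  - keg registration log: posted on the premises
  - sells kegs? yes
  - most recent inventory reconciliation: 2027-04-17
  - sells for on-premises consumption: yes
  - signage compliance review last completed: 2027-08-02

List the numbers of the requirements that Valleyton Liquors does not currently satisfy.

2, 3, 4

1. excise tax bond $70,000 ≥ $65,000 → met
2. managers with responsible-vendor certification 0 < 3 → not met
3. inventory reconciliation 129 days ago vs limit 120 → not met
4. condition 'sells for on-premises consumption' holds; age-verification audit 171 days ago vs limit 120 → not met
5. keg registration log present → met
6. condition 'sells kegs' holds; employees with server-training certification 4 ≥ 2 → met
7. excise tax filing 354 days ago vs limit 540 → met
8. signage compliance review 22 days ago vs limit 30 → met
Not met: 2, 3, 4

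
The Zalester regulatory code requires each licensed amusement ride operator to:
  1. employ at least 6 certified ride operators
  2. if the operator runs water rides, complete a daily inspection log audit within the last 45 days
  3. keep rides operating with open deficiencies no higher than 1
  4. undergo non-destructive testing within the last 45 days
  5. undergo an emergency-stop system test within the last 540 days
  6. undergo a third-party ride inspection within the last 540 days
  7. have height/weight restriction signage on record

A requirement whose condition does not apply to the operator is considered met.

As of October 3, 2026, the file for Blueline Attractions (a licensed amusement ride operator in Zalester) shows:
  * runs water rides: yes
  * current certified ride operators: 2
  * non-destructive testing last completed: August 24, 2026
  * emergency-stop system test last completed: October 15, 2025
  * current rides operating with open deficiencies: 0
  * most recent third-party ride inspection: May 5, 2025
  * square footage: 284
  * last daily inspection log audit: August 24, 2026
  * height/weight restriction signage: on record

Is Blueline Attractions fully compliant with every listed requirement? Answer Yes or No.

No

1. certified ride operators 2 < 6 → not met
2. condition 'runs water rides' holds; daily inspection log audit 40 days ago vs limit 45 → met
3. rides operating with open deficiencies 0 ≤ 1 → met
4. non-destructive testing 40 days ago vs limit 45 → met
5. emergency-stop system test 353 days ago vs limit 540 → met
6. third-party ride inspection 516 days ago vs limit 540 → met
7. height/weight restriction signage present → met
Not met: 1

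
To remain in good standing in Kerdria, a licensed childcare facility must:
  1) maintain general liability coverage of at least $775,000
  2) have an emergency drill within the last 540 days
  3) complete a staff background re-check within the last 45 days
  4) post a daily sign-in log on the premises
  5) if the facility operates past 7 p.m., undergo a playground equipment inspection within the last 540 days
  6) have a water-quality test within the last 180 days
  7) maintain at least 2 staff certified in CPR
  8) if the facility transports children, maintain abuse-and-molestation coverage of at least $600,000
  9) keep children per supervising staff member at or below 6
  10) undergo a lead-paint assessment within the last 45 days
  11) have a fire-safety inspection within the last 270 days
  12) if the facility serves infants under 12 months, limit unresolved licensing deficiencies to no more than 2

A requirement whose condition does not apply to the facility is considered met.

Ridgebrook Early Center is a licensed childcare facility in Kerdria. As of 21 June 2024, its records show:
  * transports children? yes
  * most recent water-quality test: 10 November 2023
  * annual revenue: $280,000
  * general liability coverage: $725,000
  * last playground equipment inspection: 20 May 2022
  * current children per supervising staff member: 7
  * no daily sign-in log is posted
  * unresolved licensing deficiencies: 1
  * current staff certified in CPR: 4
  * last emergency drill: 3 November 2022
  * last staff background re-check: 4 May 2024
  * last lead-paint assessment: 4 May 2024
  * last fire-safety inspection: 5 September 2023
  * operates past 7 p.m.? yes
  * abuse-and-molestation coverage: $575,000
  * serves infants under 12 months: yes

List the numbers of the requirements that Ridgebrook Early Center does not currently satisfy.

1. general liability coverage $725,000 < $775,000 → not met
2. emergency drill 596 days ago vs limit 540 → not met
3. staff background re-check 48 days ago vs limit 45 → not met
4. daily sign-in log absent → not met
5. condition 'operates past 7 p.m.' holds; playground equipment inspection 763 days ago vs limit 540 → not met
6. water-quality test 224 days ago vs limit 180 → not met
7. staff certified in CPR 4 ≥ 2 → met
8. condition 'transports children' holds; abuse-and-molestation coverage $575,000 < $600,000 → not met
9. children per supervising staff member 7 > 6 → not met
10. lead-paint assessment 48 days ago vs limit 45 → not met
11. fire-safety inspection 290 days ago vs limit 270 → not met
12. condition 'serves infants under 12 months' holds; unresolved licensing deficiencies 1 ≤ 2 → met
Not met: 1, 2, 3, 4, 5, 6, 8, 9, 10, 11

1, 2, 3, 4, 5, 6, 8, 9, 10, 11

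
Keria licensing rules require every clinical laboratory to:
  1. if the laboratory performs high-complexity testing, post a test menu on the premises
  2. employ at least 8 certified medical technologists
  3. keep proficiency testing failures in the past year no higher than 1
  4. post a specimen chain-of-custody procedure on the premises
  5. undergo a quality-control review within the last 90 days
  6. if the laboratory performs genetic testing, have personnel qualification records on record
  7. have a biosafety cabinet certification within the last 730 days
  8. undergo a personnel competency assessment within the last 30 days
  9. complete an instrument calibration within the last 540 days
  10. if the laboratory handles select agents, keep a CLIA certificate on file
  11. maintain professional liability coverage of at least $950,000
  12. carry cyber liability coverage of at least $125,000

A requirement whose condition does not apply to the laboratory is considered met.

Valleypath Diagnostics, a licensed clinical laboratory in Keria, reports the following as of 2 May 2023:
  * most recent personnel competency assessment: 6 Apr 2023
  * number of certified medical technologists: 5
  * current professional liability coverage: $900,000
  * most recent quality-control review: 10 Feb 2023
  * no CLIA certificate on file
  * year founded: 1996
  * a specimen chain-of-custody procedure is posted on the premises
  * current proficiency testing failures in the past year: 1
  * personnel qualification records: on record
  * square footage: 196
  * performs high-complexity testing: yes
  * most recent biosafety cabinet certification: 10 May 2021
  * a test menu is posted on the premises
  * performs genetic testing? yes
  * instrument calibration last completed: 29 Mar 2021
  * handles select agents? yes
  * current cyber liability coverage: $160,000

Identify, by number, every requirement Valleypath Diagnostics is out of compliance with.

2, 9, 10, 11

1. condition 'performs high-complexity testing' holds; test menu present → met
2. certified medical technologists 5 < 8 → not met
3. proficiency testing failures in the past year 1 ≤ 1 → met
4. specimen chain-of-custody procedure present → met
5. quality-control review 81 days ago vs limit 90 → met
6. condition 'performs genetic testing' holds; personnel qualification records present → met
7. biosafety cabinet certification 722 days ago vs limit 730 → met
8. personnel competency assessment 26 days ago vs limit 30 → met
9. instrument calibration 764 days ago vs limit 540 → not met
10. condition 'handles select agents' holds; CLIA certificate absent → not met
11. professional liability coverage $900,000 < $950,000 → not met
12. cyber liability coverage $160,000 ≥ $125,000 → met
Not met: 2, 9, 10, 11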